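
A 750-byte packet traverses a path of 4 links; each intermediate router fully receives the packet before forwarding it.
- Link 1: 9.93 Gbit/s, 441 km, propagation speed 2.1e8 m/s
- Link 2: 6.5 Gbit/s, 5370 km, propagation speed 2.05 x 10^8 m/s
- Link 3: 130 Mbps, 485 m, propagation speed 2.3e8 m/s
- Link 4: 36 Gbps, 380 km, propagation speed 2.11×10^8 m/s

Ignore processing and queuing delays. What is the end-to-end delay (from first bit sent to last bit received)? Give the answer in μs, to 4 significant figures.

L = 750 × 8 = 6000 bits.
Transmission delays (L/R per hop): 0.60423, 0.923077, 46.1538, 0.166667 μs; sum = 47.8478 μs.
Propagation delays (d/s per hop): 2100, 26195.1, 2.1087, 1800.95 μs; sum = 30098.2 μs.
End-to-end = 30150 μs.

30150 μs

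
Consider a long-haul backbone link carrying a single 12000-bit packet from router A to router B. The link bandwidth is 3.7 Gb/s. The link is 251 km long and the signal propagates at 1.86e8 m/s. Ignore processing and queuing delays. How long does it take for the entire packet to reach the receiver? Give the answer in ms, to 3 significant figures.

Transmission delay = L/R = 12000 / 3700000000 = 0.00324324 ms.
Propagation delay = d/s = 251000 m / 186000000 m/s = 1.34946 ms.
Total = 1.35 ms.

1.35 ms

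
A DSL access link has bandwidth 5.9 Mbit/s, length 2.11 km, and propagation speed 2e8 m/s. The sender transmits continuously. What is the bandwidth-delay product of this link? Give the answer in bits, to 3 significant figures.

Propagation delay = 2110 / 200000000 = 1.055e-05 s.
BDP = R × t_prop = 5900000 × 1.055e-05 = 62.245 bits.

62.2 bits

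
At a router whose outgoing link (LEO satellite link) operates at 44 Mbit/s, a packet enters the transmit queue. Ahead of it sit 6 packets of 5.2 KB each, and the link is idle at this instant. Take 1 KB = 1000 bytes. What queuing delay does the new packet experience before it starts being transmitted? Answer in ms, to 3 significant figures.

Each queued packet: L/R = 41600/44000000 = 0.945455 ms.
6 queued → 5.67273 ms.
Queuing delay = 5.67 ms.

5.67 ms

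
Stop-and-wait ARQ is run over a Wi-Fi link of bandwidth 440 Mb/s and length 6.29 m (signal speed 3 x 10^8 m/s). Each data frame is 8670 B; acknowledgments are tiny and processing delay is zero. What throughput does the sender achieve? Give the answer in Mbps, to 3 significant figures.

t_tx = L/R = 69360/440000000 = 0.000157636 s.
t_prop = 6.29/300000000 = 2.09667e-08 s; RTT = 4.19333e-08 s.
Cycle = t_tx + RTT = 0.000157678 s.
Throughput = L / cycle = 69360 / 0.000157678 = 440 Mbps.

440 Mbps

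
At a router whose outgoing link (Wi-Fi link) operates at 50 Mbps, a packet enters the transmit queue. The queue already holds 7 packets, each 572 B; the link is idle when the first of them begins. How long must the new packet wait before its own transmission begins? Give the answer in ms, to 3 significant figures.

0.641 ms

Each queued packet: L/R = 4576/50000000 = 0.09152 ms.
7 queued → 0.64064 ms.
Queuing delay = 0.641 ms.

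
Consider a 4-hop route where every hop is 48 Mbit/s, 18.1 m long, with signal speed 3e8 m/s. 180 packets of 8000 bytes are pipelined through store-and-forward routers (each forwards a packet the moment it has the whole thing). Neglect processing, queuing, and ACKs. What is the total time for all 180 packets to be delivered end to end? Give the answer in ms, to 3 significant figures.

Per-hop transmission t_tx = L/R = 64000/48000000 = 1.33333 ms.
Per-hop propagation t_prop = 18.1/300000000 = 6.03333e-05 ms.
Pipeline fill: first packet needs 4·t_tx to clear all hops; remaining 179 packets each add one t_tx.
Total = (4+180-1)·t_tx + 4·t_prop = 183·1.33333 + 4·6.03333e-05 = 244 ms.

244 ms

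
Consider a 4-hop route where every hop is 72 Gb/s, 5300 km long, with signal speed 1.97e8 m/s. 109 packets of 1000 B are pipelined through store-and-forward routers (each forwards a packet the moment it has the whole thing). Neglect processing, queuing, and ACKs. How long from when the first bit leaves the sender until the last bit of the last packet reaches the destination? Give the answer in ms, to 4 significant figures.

Per-hop transmission t_tx = L/R = 8000/72000000000 = 0.000111111 ms.
Per-hop propagation t_prop = 5300000/197000000 = 26.9036 ms.
Pipeline fill: first packet needs 4·t_tx to clear all hops; remaining 108 packets each add one t_tx.
Total = (4+109-1)·t_tx + 4·t_prop = 112·0.000111111 + 4·26.9036 = 107.6 ms.

107.6 ms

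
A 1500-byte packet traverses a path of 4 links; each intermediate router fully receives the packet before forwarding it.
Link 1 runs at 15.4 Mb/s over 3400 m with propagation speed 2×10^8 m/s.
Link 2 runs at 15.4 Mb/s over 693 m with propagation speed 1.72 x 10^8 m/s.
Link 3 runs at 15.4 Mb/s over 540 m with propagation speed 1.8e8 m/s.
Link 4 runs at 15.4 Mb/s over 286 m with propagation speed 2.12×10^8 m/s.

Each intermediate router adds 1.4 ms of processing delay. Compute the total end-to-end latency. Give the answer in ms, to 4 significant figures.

L = 1500 × 8 = 12000 bits.
Transmission delay per hop = L/R = 12000/15400000 = 0.779221 ms; 4 hops → 3.11688 ms.
Propagation delays (d/s per hop): 0.017, 0.00402907, 0.003, 0.00134906 ms; sum = 0.0253781 ms.
Processing at 3 router(s): 3 × 1.4 ms = 4.2 ms.
End-to-end = 7.342 ms.

7.342 ms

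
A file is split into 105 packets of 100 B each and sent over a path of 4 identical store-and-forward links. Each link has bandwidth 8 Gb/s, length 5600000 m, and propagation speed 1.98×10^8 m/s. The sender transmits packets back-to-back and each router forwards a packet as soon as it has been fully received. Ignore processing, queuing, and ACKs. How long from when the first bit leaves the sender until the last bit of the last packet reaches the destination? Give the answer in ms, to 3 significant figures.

Per-hop transmission t_tx = L/R = 800/8000000000 = 0.0001 ms.
Per-hop propagation t_prop = 5600000/198000000 = 28.2828 ms.
Pipeline fill: first packet needs 4·t_tx to clear all hops; remaining 104 packets each add one t_tx.
Total = (4+105-1)·t_tx + 4·t_prop = 108·0.0001 + 4·28.2828 = 113 ms.

113 ms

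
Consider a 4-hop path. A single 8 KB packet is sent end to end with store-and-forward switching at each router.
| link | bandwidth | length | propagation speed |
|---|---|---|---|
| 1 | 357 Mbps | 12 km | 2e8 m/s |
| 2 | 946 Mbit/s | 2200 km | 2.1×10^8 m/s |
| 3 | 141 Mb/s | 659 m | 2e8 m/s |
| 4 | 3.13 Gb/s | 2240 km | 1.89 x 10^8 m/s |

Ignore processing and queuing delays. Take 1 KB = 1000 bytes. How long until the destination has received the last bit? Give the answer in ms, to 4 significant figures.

L = 64000 bits.
Transmission delays (L/R per hop): 0.179272, 0.0676533, 0.453901, 0.0204473 ms; sum = 0.721273 ms.
Propagation delays (d/s per hop): 0.06, 10.4762, 0.003295, 11.8519 ms; sum = 22.3913 ms.
End-to-end = 23.11 ms.

23.11 ms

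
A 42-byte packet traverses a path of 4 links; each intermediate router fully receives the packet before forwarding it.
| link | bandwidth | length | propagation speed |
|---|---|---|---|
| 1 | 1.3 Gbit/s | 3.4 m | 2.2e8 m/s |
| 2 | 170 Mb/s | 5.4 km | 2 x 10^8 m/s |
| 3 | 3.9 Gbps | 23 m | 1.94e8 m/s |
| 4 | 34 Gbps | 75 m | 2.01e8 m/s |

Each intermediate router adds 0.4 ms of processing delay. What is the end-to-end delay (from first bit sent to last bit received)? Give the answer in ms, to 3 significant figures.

1.23 ms

L = 42 × 8 = 336 bits.
Transmission delays (L/R per hop): 0.000258462, 0.00197647, 8.61538e-05, 9.88235e-06 ms; sum = 0.00233097 ms.
Propagation delays (d/s per hop): 1.54545e-05, 0.027, 0.000118557, 0.000373134 ms; sum = 0.0275071 ms.
Processing at 3 router(s): 3 × 0.4 ms = 1.2 ms.
End-to-end = 1.23 ms.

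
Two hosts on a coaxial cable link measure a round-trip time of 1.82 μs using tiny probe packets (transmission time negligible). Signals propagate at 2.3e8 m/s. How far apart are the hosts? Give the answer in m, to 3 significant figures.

One-way propagation = RTT/2 = 0.91 μs.
d = s × t = 2.3e+08 × 9.1e-07 = 209 m.

209 m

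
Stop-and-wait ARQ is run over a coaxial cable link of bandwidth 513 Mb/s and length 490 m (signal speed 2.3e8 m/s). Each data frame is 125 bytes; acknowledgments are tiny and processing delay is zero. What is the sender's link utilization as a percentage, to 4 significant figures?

31.39 %

t_tx = L/R = 1000/513000000 = 1.94932e-06 s.
t_prop = 490/2.3e+08 = 2.13043e-06 s; RTT = 4.26087e-06 s.
Cycle = t_tx + RTT = 6.21019e-06 s.
Utilization = t_tx / cycle = 1.94932e-06/6.21019e-06 = 31.39 %.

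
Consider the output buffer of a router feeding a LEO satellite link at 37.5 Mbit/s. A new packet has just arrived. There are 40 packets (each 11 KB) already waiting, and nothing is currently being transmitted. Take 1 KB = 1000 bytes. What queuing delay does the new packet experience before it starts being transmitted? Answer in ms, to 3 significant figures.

Each queued packet: L/R = 88000/37500000 = 2.34667 ms.
40 queued → 93.8667 ms.
Queuing delay = 93.9 ms.

93.9 ms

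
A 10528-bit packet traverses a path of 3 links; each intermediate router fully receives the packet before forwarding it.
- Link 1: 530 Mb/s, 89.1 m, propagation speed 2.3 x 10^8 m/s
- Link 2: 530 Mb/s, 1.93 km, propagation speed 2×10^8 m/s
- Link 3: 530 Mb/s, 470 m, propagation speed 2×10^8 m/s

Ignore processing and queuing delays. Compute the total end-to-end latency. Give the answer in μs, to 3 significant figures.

72.0 μs

Transmission delay per hop = L/R = 10528/530000000 = 19.8642 μs; 3 hops → 59.5925 μs.
Propagation delays (d/s per hop): 0.387391, 9.65, 2.35 μs; sum = 12.3874 μs.
End-to-end = 72.0 μs.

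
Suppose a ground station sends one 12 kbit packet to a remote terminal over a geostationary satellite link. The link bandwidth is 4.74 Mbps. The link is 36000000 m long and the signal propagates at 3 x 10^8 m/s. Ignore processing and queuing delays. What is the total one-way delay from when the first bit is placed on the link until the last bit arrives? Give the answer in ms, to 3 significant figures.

L = 12000 bits.
Transmission delay = L/R = 12000 / 4740000 = 2.53165 ms.
Propagation delay = d/s = 36000000 m / 300000000 m/s = 120 ms.
Total = 123 ms.

123 ms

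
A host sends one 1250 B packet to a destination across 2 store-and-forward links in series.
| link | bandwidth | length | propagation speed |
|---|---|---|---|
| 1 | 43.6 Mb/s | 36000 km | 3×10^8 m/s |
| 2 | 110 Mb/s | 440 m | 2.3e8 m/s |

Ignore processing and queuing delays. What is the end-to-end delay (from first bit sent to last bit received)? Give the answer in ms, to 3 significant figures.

120 ms

L = 1250 × 8 = 10000 bits.
Transmission delays (L/R per hop): 0.229358, 0.0909091 ms; sum = 0.320267 ms.
Propagation delays (d/s per hop): 120, 0.00191304 ms; sum = 120.002 ms.
End-to-end = 120 ms.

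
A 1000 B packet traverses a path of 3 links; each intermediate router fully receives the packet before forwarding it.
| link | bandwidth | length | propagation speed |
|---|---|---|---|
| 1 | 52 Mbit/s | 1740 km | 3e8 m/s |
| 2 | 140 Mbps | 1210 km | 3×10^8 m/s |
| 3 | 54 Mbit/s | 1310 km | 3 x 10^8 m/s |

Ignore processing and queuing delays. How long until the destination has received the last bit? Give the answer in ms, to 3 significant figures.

L = 1000 × 8 = 8000 bits.
Transmission delays (L/R per hop): 0.153846, 0.0571429, 0.148148 ms; sum = 0.359137 ms.
Propagation delays (d/s per hop): 5.8, 4.03333, 4.36667 ms; sum = 14.2 ms.
End-to-end = 14.6 ms.

14.6 ms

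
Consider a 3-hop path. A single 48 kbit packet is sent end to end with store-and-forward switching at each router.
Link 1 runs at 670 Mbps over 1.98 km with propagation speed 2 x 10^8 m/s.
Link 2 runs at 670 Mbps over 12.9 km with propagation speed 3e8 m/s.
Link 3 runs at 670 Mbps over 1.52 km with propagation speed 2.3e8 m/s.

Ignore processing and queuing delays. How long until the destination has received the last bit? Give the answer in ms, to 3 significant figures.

0.274 ms

L = 48000 bits.
Transmission delay per hop = L/R = 48000/670000000 = 0.0716418 ms; 3 hops → 0.214925 ms.
Propagation delays (d/s per hop): 0.0099, 0.043, 0.0066087 ms; sum = 0.0595087 ms.
End-to-end = 0.274 ms.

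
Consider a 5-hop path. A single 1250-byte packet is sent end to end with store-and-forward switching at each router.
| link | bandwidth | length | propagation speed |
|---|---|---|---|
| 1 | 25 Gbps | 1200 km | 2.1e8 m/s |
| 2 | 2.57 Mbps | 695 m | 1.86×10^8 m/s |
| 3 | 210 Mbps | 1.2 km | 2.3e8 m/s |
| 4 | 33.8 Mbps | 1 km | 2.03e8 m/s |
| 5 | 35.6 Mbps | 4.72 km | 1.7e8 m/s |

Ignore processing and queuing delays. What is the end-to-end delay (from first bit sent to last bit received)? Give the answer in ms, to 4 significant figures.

L = 1250 × 8 = 10000 bits.
Transmission delays (L/R per hop): 0.0004, 3.89105, 0.047619, 0.295858, 0.280899 ms; sum = 4.51583 ms.
Propagation delays (d/s per hop): 5.71429, 0.00373656, 0.00521739, 0.00492611, 0.0277647 ms; sum = 5.75593 ms.
End-to-end = 10.27 ms.

10.27 ms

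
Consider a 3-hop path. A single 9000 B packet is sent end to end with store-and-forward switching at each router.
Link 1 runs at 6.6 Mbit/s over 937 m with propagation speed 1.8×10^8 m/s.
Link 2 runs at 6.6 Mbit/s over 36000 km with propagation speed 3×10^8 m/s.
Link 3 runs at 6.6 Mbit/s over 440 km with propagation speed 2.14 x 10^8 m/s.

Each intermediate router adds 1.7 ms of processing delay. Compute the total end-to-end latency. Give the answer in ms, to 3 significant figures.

158 ms

L = 9000 × 8 = 72000 bits.
Transmission delay per hop = L/R = 72000/6600000 = 10.9091 ms; 3 hops → 32.7273 ms.
Propagation delays (d/s per hop): 0.00520556, 120, 2.05607 ms; sum = 122.061 ms.
Processing at 2 router(s): 2 × 1.7 ms = 3.4 ms.
End-to-end = 158 ms.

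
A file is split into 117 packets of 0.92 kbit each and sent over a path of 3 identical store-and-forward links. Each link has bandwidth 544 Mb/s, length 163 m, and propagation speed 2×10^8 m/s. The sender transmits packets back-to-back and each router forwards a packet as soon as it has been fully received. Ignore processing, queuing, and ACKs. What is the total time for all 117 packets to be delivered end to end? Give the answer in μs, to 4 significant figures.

Per-hop transmission t_tx = L/R = 920/544000000 = 1.69118 μs.
Per-hop propagation t_prop = 163/200000000 = 0.815 μs.
Pipeline fill: first packet needs 3·t_tx to clear all hops; remaining 116 packets each add one t_tx.
Total = (3+117-1)·t_tx + 3·t_prop = 119·1.69118 + 3·0.815 = 203.7 μs.

203.7 μs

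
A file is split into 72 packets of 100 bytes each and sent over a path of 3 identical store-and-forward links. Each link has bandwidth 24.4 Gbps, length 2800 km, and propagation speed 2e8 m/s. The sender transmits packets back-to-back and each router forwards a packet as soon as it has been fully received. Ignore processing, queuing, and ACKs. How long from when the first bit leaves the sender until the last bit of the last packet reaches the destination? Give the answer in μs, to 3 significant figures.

Per-hop transmission t_tx = L/R = 800/24400000000 = 0.0327869 μs.
Per-hop propagation t_prop = 2800000/200000000 = 14000 μs.
Pipeline fill: first packet needs 3·t_tx to clear all hops; remaining 71 packets each add one t_tx.
Total = (3+72-1)·t_tx + 3·t_prop = 74·0.0327869 + 3·14000 = 42000 μs.

42000 μs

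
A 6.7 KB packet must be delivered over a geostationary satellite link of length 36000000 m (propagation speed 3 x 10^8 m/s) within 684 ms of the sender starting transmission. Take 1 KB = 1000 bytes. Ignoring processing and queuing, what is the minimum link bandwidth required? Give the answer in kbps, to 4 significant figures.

95.04 kbps

L = 53600 bits.
Propagation delay = 36000000 / 300000000 = 120 ms.
Transmission budget = 684 − 120 = 564 ms.
R ≥ L / t_tx = 53600 bits / 0.564 s = 95.04 kbps.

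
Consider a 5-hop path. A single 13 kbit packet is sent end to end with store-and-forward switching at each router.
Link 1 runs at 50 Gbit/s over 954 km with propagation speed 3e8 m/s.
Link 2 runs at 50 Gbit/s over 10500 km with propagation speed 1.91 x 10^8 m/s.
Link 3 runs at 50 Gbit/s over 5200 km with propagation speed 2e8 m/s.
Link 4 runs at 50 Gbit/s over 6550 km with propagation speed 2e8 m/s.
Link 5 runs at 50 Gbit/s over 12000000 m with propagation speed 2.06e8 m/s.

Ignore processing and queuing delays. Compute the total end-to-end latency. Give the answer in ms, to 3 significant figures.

175 ms

L = 13000 bits.
Transmission delay per hop = L/R = 13000/50000000000 = 0.00026 ms; 5 hops → 0.0013 ms.
Propagation delays (d/s per hop): 3.18, 54.9738, 26, 32.75, 58.2524 ms; sum = 175.156 ms.
End-to-end = 175 ms.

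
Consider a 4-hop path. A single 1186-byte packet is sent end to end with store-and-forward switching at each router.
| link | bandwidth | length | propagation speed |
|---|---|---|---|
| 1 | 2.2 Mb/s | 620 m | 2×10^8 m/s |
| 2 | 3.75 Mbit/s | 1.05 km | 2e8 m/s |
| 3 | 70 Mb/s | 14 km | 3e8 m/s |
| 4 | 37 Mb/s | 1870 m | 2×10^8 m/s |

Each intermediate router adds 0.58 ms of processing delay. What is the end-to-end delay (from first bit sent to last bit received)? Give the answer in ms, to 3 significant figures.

9.04 ms

L = 1186 × 8 = 9488 bits.
Transmission delays (L/R per hop): 4.31273, 2.53013, 0.135543, 0.256432 ms; sum = 7.23484 ms.
Propagation delays (d/s per hop): 0.0031, 0.00525, 0.0466667, 0.00935 ms; sum = 0.0643667 ms.
Processing at 3 router(s): 3 × 0.58 ms = 1.74 ms.
End-to-end = 9.04 ms.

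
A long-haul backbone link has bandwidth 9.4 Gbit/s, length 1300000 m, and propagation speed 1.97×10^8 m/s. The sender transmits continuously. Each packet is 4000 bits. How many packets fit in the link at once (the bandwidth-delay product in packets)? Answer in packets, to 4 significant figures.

Propagation delay = 1300000 / 197000000 = 0.00659898 s.
BDP = R × t_prop = 9400000000 × 0.00659898 = 62030500 bits.
In packets of 4000 bits: 15510 packets.

15510 packets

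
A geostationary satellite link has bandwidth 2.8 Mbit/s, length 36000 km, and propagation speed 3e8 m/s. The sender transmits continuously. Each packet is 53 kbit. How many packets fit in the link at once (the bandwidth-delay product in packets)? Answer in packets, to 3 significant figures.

Propagation delay = 36000000 / 300000000 = 0.12 s.
BDP = R × t_prop = 2800000 × 0.12 = 336000 bits.
In packets of 53000 bits: 6.34 packets.

6.34 packets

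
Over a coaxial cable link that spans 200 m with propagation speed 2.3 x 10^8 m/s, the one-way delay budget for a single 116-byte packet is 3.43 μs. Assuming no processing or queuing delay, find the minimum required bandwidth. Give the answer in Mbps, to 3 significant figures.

L = 928 bits.
Propagation delay = 200 / 2.3e+08 = 0.869565 μs.
Transmission budget = 3.43 − 0.869565 = 2.56043 μs.
R ≥ L / t_tx = 928 bits / 2.56043e-06 s = 362 Mbps.

362 Mbps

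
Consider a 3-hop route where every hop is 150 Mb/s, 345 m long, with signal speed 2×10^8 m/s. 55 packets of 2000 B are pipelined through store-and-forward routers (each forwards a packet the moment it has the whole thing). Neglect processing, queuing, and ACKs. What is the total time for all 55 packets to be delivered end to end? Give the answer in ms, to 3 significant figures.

Per-hop transmission t_tx = L/R = 16000/150000000 = 0.106667 ms.
Per-hop propagation t_prop = 345/200000000 = 0.001725 ms.
Pipeline fill: first packet needs 3·t_tx to clear all hops; remaining 54 packets each add one t_tx.
Total = (3+55-1)·t_tx + 3·t_prop = 57·0.106667 + 3·0.001725 = 6.09 ms.

6.09 ms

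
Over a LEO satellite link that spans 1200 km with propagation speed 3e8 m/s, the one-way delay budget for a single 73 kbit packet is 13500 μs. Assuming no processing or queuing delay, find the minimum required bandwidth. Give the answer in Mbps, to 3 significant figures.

Propagation delay = 1200000 / 300000000 = 4000 μs.
Transmission budget = 13500 − 4000 = 9500 μs.
R ≥ L / t_tx = 73000 bits / 0.0095 s = 7.68 Mbps.

7.68 Mbps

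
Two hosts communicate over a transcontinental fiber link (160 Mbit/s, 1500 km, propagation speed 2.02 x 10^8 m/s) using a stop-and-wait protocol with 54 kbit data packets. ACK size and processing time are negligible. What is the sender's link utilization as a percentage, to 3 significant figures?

t_tx = L/R = 54000/160000000 = 0.0003375 s.
t_prop = 1500000/202000000 = 0.00742574 s; RTT = 0.0148515 s.
Cycle = t_tx + RTT = 0.015189 s.
Utilization = t_tx / cycle = 0.0003375/0.015189 = 2.22 %.

2.22 %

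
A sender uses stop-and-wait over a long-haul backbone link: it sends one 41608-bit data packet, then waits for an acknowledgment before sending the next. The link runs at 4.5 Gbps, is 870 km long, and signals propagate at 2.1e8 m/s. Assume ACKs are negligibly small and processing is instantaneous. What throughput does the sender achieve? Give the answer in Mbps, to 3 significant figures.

5.02 Mbps

t_tx = L/R = 41608/4500000000 = 9.24622e-06 s.
t_prop = 870000/210000000 = 0.00414286 s; RTT = 0.00828571 s.
Cycle = t_tx + RTT = 0.00829496 s.
Throughput = L / cycle = 41608 / 0.00829496 = 5.02 Mbps.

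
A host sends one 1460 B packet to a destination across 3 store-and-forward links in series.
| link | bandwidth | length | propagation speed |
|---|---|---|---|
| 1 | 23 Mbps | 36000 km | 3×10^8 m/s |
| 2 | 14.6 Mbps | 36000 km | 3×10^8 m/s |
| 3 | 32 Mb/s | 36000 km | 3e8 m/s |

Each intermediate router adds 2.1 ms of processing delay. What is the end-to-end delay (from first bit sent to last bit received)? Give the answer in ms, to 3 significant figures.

L = 1460 × 8 = 11680 bits.
Transmission delays (L/R per hop): 0.507826, 0.8, 0.365 ms; sum = 1.67283 ms.
Propagation delays (d/s per hop): 120, 120, 120 ms; sum = 360 ms.
Processing at 2 router(s): 2 × 2.1 ms = 4.2 ms.
End-to-end = 366 ms.

366 ms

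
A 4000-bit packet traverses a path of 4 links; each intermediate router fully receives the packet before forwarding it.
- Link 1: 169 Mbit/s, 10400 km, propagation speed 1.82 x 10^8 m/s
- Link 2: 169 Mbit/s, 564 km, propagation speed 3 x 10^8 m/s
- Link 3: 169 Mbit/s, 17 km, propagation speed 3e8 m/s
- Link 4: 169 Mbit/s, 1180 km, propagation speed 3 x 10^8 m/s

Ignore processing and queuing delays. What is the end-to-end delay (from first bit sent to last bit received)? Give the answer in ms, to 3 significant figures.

63.1 ms

Transmission delay per hop = L/R = 4000/169000000 = 0.0236686 ms; 4 hops → 0.0946746 ms.
Propagation delays (d/s per hop): 57.1429, 1.88, 0.0566667, 3.93333 ms; sum = 63.0129 ms.
End-to-end = 63.1 ms.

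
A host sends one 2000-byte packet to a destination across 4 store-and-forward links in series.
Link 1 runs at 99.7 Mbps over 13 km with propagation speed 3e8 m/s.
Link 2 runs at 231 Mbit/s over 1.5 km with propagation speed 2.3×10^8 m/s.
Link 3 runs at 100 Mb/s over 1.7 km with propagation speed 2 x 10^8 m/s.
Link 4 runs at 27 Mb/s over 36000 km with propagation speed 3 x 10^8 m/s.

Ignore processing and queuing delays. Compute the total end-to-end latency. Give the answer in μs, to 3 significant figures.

L = 2000 × 8 = 16000 bits.
Transmission delays (L/R per hop): 160.481, 69.2641, 160, 592.593 μs; sum = 982.338 μs.
Propagation delays (d/s per hop): 43.3333, 6.52174, 8.5, 120000 μs; sum = 120058 μs.
End-to-end = 121000 μs.

121000 μs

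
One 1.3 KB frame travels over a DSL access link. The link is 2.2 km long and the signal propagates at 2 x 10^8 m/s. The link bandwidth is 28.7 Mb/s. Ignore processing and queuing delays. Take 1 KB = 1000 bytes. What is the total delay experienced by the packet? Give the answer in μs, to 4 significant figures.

373.4 μs

L = 10400 bits.
Transmission delay = L/R = 10400 / 28700000 = 362.369 μs.
Propagation delay = d/s = 2200 m / 200000000 m/s = 11 μs.
Total = 373.4 μs.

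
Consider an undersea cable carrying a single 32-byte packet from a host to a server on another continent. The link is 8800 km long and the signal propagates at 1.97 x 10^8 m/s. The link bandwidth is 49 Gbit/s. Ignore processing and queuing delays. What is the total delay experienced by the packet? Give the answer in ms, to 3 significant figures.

L = 32 × 8 = 256 bits.
Transmission delay = L/R = 256 / 49000000000 = 5.22449e-06 ms.
Propagation delay = d/s = 8800000 m / 197000000 m/s = 44.6701 ms.
Total = 44.7 ms.

44.7 ms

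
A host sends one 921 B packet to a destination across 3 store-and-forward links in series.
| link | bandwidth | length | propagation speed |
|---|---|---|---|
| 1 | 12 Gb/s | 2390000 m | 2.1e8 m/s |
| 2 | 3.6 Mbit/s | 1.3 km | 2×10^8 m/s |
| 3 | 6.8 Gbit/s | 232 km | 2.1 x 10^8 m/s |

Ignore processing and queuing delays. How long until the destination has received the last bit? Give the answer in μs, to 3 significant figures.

14500 μs

L = 921 × 8 = 7368 bits.
Transmission delays (L/R per hop): 0.614, 2046.67, 1.08353 μs; sum = 2048.36 μs.
Propagation delays (d/s per hop): 11381, 6.5, 1104.76 μs; sum = 12492.2 μs.
End-to-end = 14500 μs.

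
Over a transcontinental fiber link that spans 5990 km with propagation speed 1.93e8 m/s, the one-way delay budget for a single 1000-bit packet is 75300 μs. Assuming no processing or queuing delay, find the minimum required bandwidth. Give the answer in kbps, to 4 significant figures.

Propagation delay = 5990000 / 193000000 = 31036.3 μs.
Transmission budget = 75300 − 31036.3 = 44263.7 μs.
R ≥ L / t_tx = 1000 bits / 0.0442637 s = 22.59 kbps.

22.59 kbps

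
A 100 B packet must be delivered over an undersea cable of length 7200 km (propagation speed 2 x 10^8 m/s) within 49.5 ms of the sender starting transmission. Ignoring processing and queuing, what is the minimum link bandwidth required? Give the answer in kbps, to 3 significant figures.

L = 800 bits.
Propagation delay = 7200000 / 200000000 = 36 ms.
Transmission budget = 49.5 − 36 = 13.5 ms.
R ≥ L / t_tx = 800 bits / 0.0135 s = 59.3 kbps.

59.3 kbps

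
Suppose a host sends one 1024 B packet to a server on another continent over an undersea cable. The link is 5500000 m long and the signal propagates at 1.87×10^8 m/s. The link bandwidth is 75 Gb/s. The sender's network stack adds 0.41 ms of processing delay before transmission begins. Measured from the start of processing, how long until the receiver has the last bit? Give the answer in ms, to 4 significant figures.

L = 1024 × 8 = 8192 bits.
Transmission delay = L/R = 8192 / 75000000000 = 0.000109227 ms.
Propagation delay = d/s = 5500000 m / 187000000 m/s = 29.4118 ms.
Plus processing delay 0.41 ms = 0.41 ms.
Total = 29.82 ms.

29.82 ms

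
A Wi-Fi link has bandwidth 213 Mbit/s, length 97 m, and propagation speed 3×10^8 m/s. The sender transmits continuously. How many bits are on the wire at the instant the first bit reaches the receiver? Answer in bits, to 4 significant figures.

Propagation delay = 97 / 300000000 = 3.23333e-07 s.
BDP = R × t_prop = 213000000 × 3.23333e-07 = 68.87 bits.

68.87 bits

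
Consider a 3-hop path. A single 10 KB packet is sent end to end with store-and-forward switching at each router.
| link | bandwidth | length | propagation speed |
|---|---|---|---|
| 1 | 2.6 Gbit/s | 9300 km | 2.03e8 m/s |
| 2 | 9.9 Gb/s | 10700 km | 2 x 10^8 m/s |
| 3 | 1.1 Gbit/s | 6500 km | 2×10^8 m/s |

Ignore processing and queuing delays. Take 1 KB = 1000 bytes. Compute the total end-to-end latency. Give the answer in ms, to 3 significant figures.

L = 80000 bits.
Transmission delays (L/R per hop): 0.0307692, 0.00808081, 0.0727273 ms; sum = 0.111577 ms.
Propagation delays (d/s per hop): 45.8128, 53.5, 32.5 ms; sum = 131.813 ms.
End-to-end = 132 ms.

132 ms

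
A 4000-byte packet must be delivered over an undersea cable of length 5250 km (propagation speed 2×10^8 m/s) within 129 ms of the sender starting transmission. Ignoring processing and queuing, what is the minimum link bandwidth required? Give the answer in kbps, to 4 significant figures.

L = 32000 bits.
Propagation delay = 5250000 / 200000000 = 26.25 ms.
Transmission budget = 129 − 26.25 = 102.75 ms.
R ≥ L / t_tx = 32000 bits / 0.10275 s = 311.4 kbps.

311.4 kbps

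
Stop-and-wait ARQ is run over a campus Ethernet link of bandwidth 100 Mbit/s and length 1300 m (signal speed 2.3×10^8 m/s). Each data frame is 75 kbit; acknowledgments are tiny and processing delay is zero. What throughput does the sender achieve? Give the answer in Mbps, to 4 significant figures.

t_tx = L/R = 75000/100000000 = 0.00075 s.
t_prop = 1300/2.3e+08 = 5.65217e-06 s; RTT = 1.13043e-05 s.
Cycle = t_tx + RTT = 0.000761304 s.
Throughput = L / cycle = 75000 / 0.000761304 = 98.52 Mbps.

98.52 Mbps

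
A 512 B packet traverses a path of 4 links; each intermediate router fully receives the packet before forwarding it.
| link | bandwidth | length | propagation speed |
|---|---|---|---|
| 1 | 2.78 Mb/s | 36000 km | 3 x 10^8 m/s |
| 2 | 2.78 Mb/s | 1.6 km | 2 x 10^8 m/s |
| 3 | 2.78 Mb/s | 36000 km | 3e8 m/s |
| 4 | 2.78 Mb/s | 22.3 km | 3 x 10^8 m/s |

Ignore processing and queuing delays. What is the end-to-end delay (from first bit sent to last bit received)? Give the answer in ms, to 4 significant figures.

L = 512 × 8 = 4096 bits.
Transmission delay per hop = L/R = 4096/2780000 = 1.47338 ms; 4 hops → 5.89353 ms.
Propagation delays (d/s per hop): 120, 0.008, 120, 0.0743333 ms; sum = 240.082 ms.
End-to-end = 246.0 ms.

246.0 ms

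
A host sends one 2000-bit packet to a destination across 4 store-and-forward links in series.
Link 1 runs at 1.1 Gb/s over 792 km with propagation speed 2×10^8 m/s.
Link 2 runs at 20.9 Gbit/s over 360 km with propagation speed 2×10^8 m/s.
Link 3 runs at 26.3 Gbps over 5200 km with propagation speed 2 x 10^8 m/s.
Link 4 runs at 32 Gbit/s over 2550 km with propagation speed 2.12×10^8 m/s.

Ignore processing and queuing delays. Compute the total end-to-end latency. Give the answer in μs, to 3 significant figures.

Transmission delays (L/R per hop): 1.81818, 0.0956938, 0.0760456, 0.0625 μs; sum = 2.05242 μs.
Propagation delays (d/s per hop): 3960, 1800, 26000, 12028.3 μs; sum = 43788.3 μs.
End-to-end = 43800 μs.

43800 μs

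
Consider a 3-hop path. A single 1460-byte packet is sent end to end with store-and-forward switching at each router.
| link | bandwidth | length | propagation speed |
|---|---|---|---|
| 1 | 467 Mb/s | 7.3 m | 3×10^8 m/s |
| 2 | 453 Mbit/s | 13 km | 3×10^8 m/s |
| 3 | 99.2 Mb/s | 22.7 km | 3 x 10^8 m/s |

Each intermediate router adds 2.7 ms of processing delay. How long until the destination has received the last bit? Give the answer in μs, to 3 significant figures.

L = 1460 × 8 = 11680 bits.
Transmission delays (L/R per hop): 25.0107, 25.7837, 117.742 μs; sum = 168.536 μs.
Propagation delays (d/s per hop): 0.0243333, 43.3333, 75.6667 μs; sum = 119.024 μs.
Processing at 2 router(s): 2 × 2.7 ms = 5400 μs.
End-to-end = 5690 μs.

5690 μs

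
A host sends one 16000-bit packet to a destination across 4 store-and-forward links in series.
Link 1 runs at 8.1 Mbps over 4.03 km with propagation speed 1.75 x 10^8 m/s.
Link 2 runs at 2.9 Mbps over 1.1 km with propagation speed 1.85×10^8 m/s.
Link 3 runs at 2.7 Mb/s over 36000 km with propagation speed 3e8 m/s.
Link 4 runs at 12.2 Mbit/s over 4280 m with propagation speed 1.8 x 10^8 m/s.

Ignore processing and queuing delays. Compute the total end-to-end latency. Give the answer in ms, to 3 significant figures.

Transmission delays (L/R per hop): 1.97531, 5.51724, 5.92593, 1.31148 ms; sum = 14.73 ms.
Propagation delays (d/s per hop): 0.0230286, 0.00594595, 120, 0.0237778 ms; sum = 120.053 ms.
End-to-end = 135 ms.

135 ms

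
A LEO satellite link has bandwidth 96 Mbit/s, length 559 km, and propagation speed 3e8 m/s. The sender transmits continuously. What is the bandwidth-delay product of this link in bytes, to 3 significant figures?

22400 bytes

Propagation delay = 559000 / 300000000 = 0.00186333 s.
BDP = R × t_prop = 96000000 × 0.00186333 = 178880 bits.
In bytes: 178880/8 = 22400 bytes.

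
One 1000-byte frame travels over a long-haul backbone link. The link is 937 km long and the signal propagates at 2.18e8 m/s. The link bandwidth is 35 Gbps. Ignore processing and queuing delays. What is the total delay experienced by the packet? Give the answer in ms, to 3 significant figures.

4.30 ms

L = 1000 × 8 = 8000 bits.
Transmission delay = L/R = 8000 / 35000000000 = 0.000228571 ms.
Propagation delay = d/s = 937000 m / 2.18e+08 m/s = 4.29817 ms.
Total = 4.30 ms.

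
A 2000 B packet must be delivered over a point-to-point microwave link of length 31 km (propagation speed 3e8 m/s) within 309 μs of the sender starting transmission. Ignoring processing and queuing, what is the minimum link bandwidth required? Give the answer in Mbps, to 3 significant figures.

L = 16000 bits.
Propagation delay = 31000 / 300000000 = 103.333 μs.
Transmission budget = 309 − 103.333 = 205.667 μs.
R ≥ L / t_tx = 16000 bits / 0.000205667 s = 77.8 Mbps.

77.8 Mbps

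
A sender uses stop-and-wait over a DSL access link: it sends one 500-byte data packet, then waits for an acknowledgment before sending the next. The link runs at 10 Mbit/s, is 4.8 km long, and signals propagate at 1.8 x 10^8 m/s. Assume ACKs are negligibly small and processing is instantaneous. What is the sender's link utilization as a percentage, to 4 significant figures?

88.24 %

t_tx = L/R = 4000/10000000 = 0.0004 s.
t_prop = 4800/180000000 = 2.66667e-05 s; RTT = 5.33333e-05 s.
Cycle = t_tx + RTT = 0.000453333 s.
Utilization = t_tx / cycle = 0.0004/0.000453333 = 88.24 %.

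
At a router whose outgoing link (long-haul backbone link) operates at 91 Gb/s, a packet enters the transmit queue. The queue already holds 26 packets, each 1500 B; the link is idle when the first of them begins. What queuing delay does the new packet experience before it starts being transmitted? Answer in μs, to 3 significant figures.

Each queued packet: L/R = 12000/91000000000 = 0.131868 μs.
26 queued → 3.42857 μs.
Queuing delay = 3.43 μs.

3.43 μs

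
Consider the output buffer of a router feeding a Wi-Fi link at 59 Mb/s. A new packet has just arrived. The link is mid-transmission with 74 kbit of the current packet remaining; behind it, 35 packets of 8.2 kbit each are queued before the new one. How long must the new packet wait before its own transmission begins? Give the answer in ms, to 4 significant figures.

Each queued packet: L/R = 8200/59000000 = 0.138983 ms.
35 queued → 4.86441 ms.
Plus remaining 74000 bits of current packet: 1.25424 ms.
Queuing delay = 6.119 ms.

6.119 ms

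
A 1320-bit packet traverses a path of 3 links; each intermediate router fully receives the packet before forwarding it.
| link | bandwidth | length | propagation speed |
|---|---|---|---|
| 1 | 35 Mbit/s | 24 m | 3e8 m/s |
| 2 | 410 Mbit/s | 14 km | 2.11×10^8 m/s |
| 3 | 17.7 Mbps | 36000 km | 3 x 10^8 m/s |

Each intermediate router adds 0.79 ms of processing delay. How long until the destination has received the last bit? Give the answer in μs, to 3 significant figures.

122000 μs

Transmission delays (L/R per hop): 37.7143, 3.21951, 74.5763 μs; sum = 115.51 μs.
Propagation delays (d/s per hop): 0.08, 66.3507, 120000 μs; sum = 120066 μs.
Processing at 2 router(s): 2 × 0.79 ms = 1580 μs.
End-to-end = 122000 μs.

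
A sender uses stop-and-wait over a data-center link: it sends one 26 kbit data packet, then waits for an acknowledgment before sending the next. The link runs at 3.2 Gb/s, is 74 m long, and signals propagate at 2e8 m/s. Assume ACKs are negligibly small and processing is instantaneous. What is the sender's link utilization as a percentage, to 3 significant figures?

91.7 %

t_tx = L/R = 26000/3200000000 = 8.125e-06 s.
t_prop = 74/200000000 = 3.7e-07 s; RTT = 7.4e-07 s.
Cycle = t_tx + RTT = 8.865e-06 s.
Utilization = t_tx / cycle = 8.125e-06/8.865e-06 = 91.7 %.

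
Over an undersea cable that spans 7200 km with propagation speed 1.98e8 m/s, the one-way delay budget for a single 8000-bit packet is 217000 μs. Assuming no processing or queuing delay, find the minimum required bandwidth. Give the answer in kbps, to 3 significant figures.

44.3 kbps

Propagation delay = 7200000 / 198000000 = 36363.6 μs.
Transmission budget = 217000 − 36363.6 = 180636 μs.
R ≥ L / t_tx = 8000 bits / 0.180636 s = 44.3 kbps.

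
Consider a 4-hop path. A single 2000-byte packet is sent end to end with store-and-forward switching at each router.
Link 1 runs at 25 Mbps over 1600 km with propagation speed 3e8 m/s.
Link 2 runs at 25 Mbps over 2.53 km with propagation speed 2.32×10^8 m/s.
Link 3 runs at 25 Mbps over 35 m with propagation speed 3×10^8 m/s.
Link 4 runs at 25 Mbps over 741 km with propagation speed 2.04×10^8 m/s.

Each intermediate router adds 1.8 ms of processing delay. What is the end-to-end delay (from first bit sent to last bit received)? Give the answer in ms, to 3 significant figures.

L = 2000 × 8 = 16000 bits.
Transmission delay per hop = L/R = 16000/25000000 = 0.64 ms; 4 hops → 2.56 ms.
Propagation delays (d/s per hop): 5.33333, 0.0109052, 0.000116667, 3.63235 ms; sum = 8.97671 ms.
Processing at 3 router(s): 3 × 1.8 ms = 5.4 ms.
End-to-end = 16.9 ms.

16.9 ms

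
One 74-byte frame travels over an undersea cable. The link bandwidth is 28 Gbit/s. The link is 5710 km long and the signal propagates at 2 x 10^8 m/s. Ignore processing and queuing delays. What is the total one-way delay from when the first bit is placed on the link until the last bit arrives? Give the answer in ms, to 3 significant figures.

28.6 ms

L = 74 × 8 = 592 bits.
Transmission delay = L/R = 592 / 28000000000 = 2.11429e-05 ms.
Propagation delay = d/s = 5710000 m / 200000000 m/s = 28.55 ms.
Total = 28.6 ms.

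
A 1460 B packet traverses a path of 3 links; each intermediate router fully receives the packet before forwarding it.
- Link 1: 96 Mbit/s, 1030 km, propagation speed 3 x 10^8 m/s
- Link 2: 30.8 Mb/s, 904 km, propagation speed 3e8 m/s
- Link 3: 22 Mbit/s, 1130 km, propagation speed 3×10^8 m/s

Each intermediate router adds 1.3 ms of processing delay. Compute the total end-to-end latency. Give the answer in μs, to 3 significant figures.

L = 1460 × 8 = 11680 bits.
Transmission delays (L/R per hop): 121.667, 379.221, 530.909 μs; sum = 1031.8 μs.
Propagation delays (d/s per hop): 3433.33, 3013.33, 3766.67 μs; sum = 10213.3 μs.
Processing at 2 router(s): 2 × 1.3 ms = 2600 μs.
End-to-end = 13800 μs.

13800 μs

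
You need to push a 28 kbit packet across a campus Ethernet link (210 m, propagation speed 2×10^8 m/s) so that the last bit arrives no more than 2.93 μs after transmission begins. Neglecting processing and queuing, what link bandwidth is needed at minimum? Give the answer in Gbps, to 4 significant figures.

Propagation delay = 210 / 200000000 = 1.05 μs.
Transmission budget = 2.93 − 1.05 = 1.88 μs.
R ≥ L / t_tx = 28000 bits / 1.88e-06 s = 14.89 Gbps.

14.89 Gbps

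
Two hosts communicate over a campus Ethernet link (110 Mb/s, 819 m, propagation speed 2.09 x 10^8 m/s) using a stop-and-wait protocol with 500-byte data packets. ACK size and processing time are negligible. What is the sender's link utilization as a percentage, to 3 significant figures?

82.3 %

t_tx = L/R = 4000/110000000 = 3.63636e-05 s.
t_prop = 819/209000000 = 3.91866e-06 s; RTT = 7.83732e-06 s.
Cycle = t_tx + RTT = 4.4201e-05 s.
Utilization = t_tx / cycle = 3.63636e-05/4.4201e-05 = 82.3 %.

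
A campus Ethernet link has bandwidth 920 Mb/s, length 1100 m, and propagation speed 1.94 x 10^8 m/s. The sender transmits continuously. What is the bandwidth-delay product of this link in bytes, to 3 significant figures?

Propagation delay = 1100 / 194000000 = 5.6701e-06 s.
BDP = R × t_prop = 920000000 × 5.6701e-06 = 5216.49 bits.
In bytes: 5216.49/8 = 652 bytes.

652 bytes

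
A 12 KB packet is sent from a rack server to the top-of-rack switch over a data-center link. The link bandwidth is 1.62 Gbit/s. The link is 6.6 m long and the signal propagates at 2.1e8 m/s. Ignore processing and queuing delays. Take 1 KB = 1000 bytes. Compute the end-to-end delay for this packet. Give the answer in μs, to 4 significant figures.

59.29 μs

L = 96000 bits.
Transmission delay = L/R = 96000 / 1620000000 = 59.2593 μs.
Propagation delay = d/s = 6.6 m / 210000000 m/s = 0.0314286 μs.
Total = 59.29 μs.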